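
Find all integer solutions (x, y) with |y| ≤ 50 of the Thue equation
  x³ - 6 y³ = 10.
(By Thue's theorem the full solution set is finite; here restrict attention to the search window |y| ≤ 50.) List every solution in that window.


The equation is x³ - 6y³ = 10. For fixed y, x³ = 6·y³ + 10, so a solution requires the RHS to be a perfect cube.
Strategy: iterate y from -50 to 50, compute RHS = 6·y³ + 10, and check whether it is a (positive or negative) perfect cube.
Check small values of y:
  y = 0: RHS = 10 is not a perfect cube.
  y = 1: RHS = 16 is not a perfect cube.
  y = -1: RHS = 4 is not a perfect cube.
  y = 2: RHS = 58 is not a perfect cube.
  y = -2: RHS = -38 is not a perfect cube.
  y = 3: RHS = 172 is not a perfect cube.
  y = -3: RHS = -152 is not a perfect cube.
Continuing the search up to |y| = 50 finds no solutions either.
No (x, y) in the scanned range satisfies the equation.

No integer solutions with |y| ≤ 50.


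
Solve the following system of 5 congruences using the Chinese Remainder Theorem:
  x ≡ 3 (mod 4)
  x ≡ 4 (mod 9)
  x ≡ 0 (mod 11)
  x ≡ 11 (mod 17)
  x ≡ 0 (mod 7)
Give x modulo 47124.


Product of moduli M = 4 · 9 · 11 · 17 · 7 = 47124.
Merge one congruence at a time:
  Start: x ≡ 3 (mod 4).
  Combine with x ≡ 4 (mod 9); new modulus lcm = 36.
    Write x = 3 + 4·t and substitute into x ≡ 4 (mod 9): 4·t ≡ 4 − 3 = 1 (mod 9).
    The inverse of 4 mod 9 is 7 (since 4·7 = 28 = 3·9 + 1), so t ≡ 7·1 = 7 ≡ 7 (mod 9).
    Then x = 3 + 4·7 = 31, valid modulo lcm(4, 9) = 36: x ≡ 31 (mod 36).
  Combine with x ≡ 0 (mod 11); new modulus lcm = 396.
    Write x = 31 + 36·t and substitute into x ≡ 0 (mod 11): 36·t ≡ 0 − 31 = -31 (mod 11).
    Reduce coefficients mod 11: 3·t ≡ 2 (mod 11).
    The inverse of 3 mod 11 is 4 (since 3·4 = 12 = 1·11 + 1), so t ≡ 4·2 = 8 ≡ 8 (mod 11).
    Then x = 31 + 36·8 = 319, valid modulo lcm(36, 11) = 396: x ≡ 319 (mod 396).
  Combine with x ≡ 11 (mod 17); new modulus lcm = 6732.
    Write x = 319 + 396·t and substitute into x ≡ 11 (mod 17): 396·t ≡ 11 − 319 = -308 (mod 17).
    Reduce coefficients mod 17: 5·t ≡ 15 (mod 17).
    The inverse of 5 mod 17 is 7 (since 5·7 = 35 = 2·17 + 1), so t ≡ 7·15 = 105 ≡ 3 (mod 17).
    Then x = 319 + 396·3 = 1507, valid modulo lcm(396, 17) = 6732: x ≡ 1507 (mod 6732).
  Combine with x ≡ 0 (mod 7); new modulus lcm = 47124.
    Write x = 1507 + 6732·t and substitute into x ≡ 0 (mod 7): 6732·t ≡ 0 − 1507 = -1507 (mod 7).
    Reduce coefficients mod 7: 5·t ≡ 5 (mod 7).
    The inverse of 5 mod 7 is 3 (since 5·3 = 15 = 2·7 + 1), so t ≡ 3·5 = 15 ≡ 1 (mod 7).
    Then x = 1507 + 6732·1 = 8239, valid modulo lcm(6732, 7) = 47124: x ≡ 8239 (mod 47124).
Verify against each original: 8239 mod 4 = 3, 8239 mod 9 = 4, 8239 mod 11 = 0, 8239 mod 17 = 11, 8239 mod 7 = 0.

x ≡ 8239 (mod 47124).


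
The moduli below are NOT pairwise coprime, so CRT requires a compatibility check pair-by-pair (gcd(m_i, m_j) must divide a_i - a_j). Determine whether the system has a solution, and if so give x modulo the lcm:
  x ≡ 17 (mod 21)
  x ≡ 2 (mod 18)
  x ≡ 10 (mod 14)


Moduli 21, 18, 14 are not pairwise coprime, so CRT works modulo lcm(m_i) when all pairwise compatibility conditions hold.
Pairwise compatibility: gcd(m_i, m_j) must divide a_i - a_j for every pair.
Merge one congruence at a time:
  Start: x ≡ 17 (mod 21).
  Combine with x ≡ 2 (mod 18): gcd(21, 18) = 3; 2 - 17 = -15, which IS divisible by 3, so compatible.
    Write x = 17 + 21·t and substitute into x ≡ 2 (mod 18): 21·t ≡ 2 − 17 = -15 (mod 18).
    Divide the congruence (and modulus) by g = 3: 7·t ≡ -5 (mod 6).
    Reduce coefficients mod 6: 1·t ≡ 1 (mod 6).
    So t ≡ 1 (mod 6).
    Then x = 17 + 21·1 = 38, valid modulo lcm(21, 18) = 126: x ≡ 38 (mod 126).
  Combine with x ≡ 10 (mod 14): gcd(126, 14) = 14; 10 - 38 = -28, which IS divisible by 14, so compatible.
    Write x = 38 + 126·t and substitute into x ≡ 10 (mod 14): 126·t ≡ 10 − 38 = -28 (mod 14).
    Divide the congruence (and modulus) by g = 14: 9·t ≡ -2 (mod 1).
    Modulo 1 every t works; take t = 0.
    Then x = 38 + 126·0 = 38, valid modulo lcm(126, 14) = 126: x ≡ 38 (mod 126).
Verify: 38 mod 21 = 17, 38 mod 18 = 2, 38 mod 14 = 10.

x ≡ 38 (mod 126).


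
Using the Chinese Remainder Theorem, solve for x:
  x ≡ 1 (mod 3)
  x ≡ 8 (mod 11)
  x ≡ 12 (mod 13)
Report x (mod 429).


Moduli 3, 11, 13 are pairwise coprime; by CRT there is a unique solution modulo M = 3 · 11 · 13 = 429.
Solve pairwise, accumulating the modulus:
  Start with x ≡ 1 (mod 3).
  Combine with x ≡ 8 (mod 11): since gcd(3, 11) = 1, we get a unique residue mod 33.
    Write x = 1 + 3·t and substitute into x ≡ 8 (mod 11): 3·t ≡ 8 − 1 = 7 (mod 11).
    The inverse of 3 mod 11 is 4 (since 3·4 = 12 = 1·11 + 1), so t ≡ 4·7 = 28 ≡ 6 (mod 11).
    Then x = 1 + 3·6 = 19, valid modulo lcm(3, 11) = 33: x ≡ 19 (mod 33).
  Combine with x ≡ 12 (mod 13): since gcd(33, 13) = 1, we get a unique residue mod 429.
    Write x = 19 + 33·t and substitute into x ≡ 12 (mod 13): 33·t ≡ 12 − 19 = -7 (mod 13).
    Reduce coefficients mod 13: 7·t ≡ 6 (mod 13).
    The inverse of 7 mod 13 is 2 (since 7·2 = 14 = 1·13 + 1), so t ≡ 2·6 = 12 ≡ 12 (mod 13).
    Then x = 19 + 33·12 = 415, valid modulo lcm(33, 13) = 429: x ≡ 415 (mod 429).
Verify: 415 mod 3 = 1 ✓, 415 mod 11 = 8 ✓, 415 mod 13 = 12 ✓.

x ≡ 415 (mod 429).


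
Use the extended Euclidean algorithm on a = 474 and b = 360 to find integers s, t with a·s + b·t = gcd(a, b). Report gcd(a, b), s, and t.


Euclidean algorithm on (474, 360) — divide until remainder is 0:
  474 = 1 · 360 + 114
  360 = 3 · 114 + 18
  114 = 6 · 18 + 6
  18 = 3 · 6 + 0
gcd(474, 360) = 6.
Track Bezout coefficients alongside the remainders: start with r₀ = 474 = a·1 + b·0 (s = 1, t = 0) and r₁ = 360 = a·0 + b·1 (s = 0, t = 1); each new remainder r_{k+1} = r_{k-1} − q_k·r_k inherits s_{k+1} = s_{k-1} − q_k·s_k, t_{k+1} = t_{k-1} − q_k·t_k, so r_k = a·s_k + b·t_k at every step:
  q = 1: r = 114, s = 1 − 1·0 = 1, t = 0 − 1·1 = -1  (check: 474·1 + 360·(-1) = 114)
  q = 3: r = 18, s = 0 − 3·1 = -3, t = 1 − 3·(-1) = 4  (check: 474·(-3) + 360·4 = 18)
  q = 6: r = 6, s = 1 − 6·(-3) = 19, t = -1 − 6·4 = -25  (check: 474·19 + 360·(-25) = 6)
The row with r = 6 (the gcd) gives the Bezout coefficients s = 19, t = -25.
Result: 474 · (19) + 360 · (-25) = 6.

gcd(474, 360) = 6; s = 19, t = -25 (check: 474·19 + 360·(-25) = 6).


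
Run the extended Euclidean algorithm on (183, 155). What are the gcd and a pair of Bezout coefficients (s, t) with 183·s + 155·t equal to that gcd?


Euclidean algorithm on (183, 155) — divide until remainder is 0:
  183 = 1 · 155 + 28
  155 = 5 · 28 + 15
  28 = 1 · 15 + 13
  15 = 1 · 13 + 2
  13 = 6 · 2 + 1
  2 = 2 · 1 + 0
gcd(183, 155) = 1.
Track Bezout coefficients alongside the remainders: start with r₀ = 183 = a·1 + b·0 (s = 1, t = 0) and r₁ = 155 = a·0 + b·1 (s = 0, t = 1); each new remainder r_{k+1} = r_{k-1} − q_k·r_k inherits s_{k+1} = s_{k-1} − q_k·s_k, t_{k+1} = t_{k-1} − q_k·t_k, so r_k = a·s_k + b·t_k at every step:
  q = 1: r = 28, s = 1 − 1·0 = 1, t = 0 − 1·1 = -1  (check: 183·1 + 155·(-1) = 28)
  q = 5: r = 15, s = 0 − 5·1 = -5, t = 1 − 5·(-1) = 6  (check: 183·(-5) + 155·6 = 15)
  q = 1: r = 13, s = 1 − 1·(-5) = 6, t = -1 − 1·6 = -7  (check: 183·6 + 155·(-7) = 13)
  q = 1: r = 2, s = -5 − 1·6 = -11, t = 6 − 1·(-7) = 13  (check: 183·(-11) + 155·13 = 2)
  q = 6: r = 1, s = 6 − 6·(-11) = 72, t = -7 − 6·13 = -85  (check: 183·72 + 155·(-85) = 1)
The row with r = 1 (the gcd) gives the Bezout coefficients s = 72, t = -85.
Result: 183 · (72) + 155 · (-85) = 1.

gcd(183, 155) = 1; s = 72, t = -85 (check: 183·72 + 155·(-85) = 1).


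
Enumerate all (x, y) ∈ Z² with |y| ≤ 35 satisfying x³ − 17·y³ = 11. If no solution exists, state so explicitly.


The equation is x³ - 17y³ = 11. For fixed y, x³ = 17·y³ + 11, so a solution requires the RHS to be a perfect cube.
Strategy: iterate y from -35 to 35, compute RHS = 17·y³ + 11, and check whether it is a (positive or negative) perfect cube.
Check small values of y:
  y = 0: RHS = 11 is not a perfect cube.
  y = 1: RHS = 28 is not a perfect cube.
  y = -1: RHS = -6 is not a perfect cube.
  y = 2: RHS = 147 is not a perfect cube.
  y = -2: RHS = -125 = (-5)³ ⇒ x = -5 works.
  y = 3: RHS = 470 is not a perfect cube.
  y = -3: RHS = -448 is not a perfect cube.
Continuing the search up to |y| = 35 finds no further solutions beyond those listed.
Collected solutions: (-5, -2).

Solutions (with |y| ≤ 35): (-5, -2).


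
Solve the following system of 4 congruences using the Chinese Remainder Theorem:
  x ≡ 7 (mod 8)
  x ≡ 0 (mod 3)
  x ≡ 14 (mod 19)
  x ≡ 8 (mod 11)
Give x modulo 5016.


Product of moduli M = 8 · 3 · 19 · 11 = 5016.
Merge one congruence at a time:
  Start: x ≡ 7 (mod 8).
  Combine with x ≡ 0 (mod 3); new modulus lcm = 24.
    Write x = 7 + 8·t and substitute into x ≡ 0 (mod 3): 8·t ≡ 0 − 7 = -7 (mod 3).
    Reduce coefficients mod 3: 2·t ≡ 2 (mod 3).
    The inverse of 2 mod 3 is 2 (since 2·2 = 4 = 1·3 + 1), so t ≡ 2·2 = 4 ≡ 1 (mod 3).
    Then x = 7 + 8·1 = 15, valid modulo lcm(8, 3) = 24: x ≡ 15 (mod 24).
  Combine with x ≡ 14 (mod 19); new modulus lcm = 456.
    Write x = 15 + 24·t and substitute into x ≡ 14 (mod 19): 24·t ≡ 14 − 15 = -1 (mod 19).
    Reduce coefficients mod 19: 5·t ≡ 18 (mod 19).
    The inverse of 5 mod 19 is 4 (since 5·4 = 20 = 1·19 + 1), so t ≡ 4·18 = 72 ≡ 15 (mod 19).
    Then x = 15 + 24·15 = 375, valid modulo lcm(24, 19) = 456: x ≡ 375 (mod 456).
  Combine with x ≡ 8 (mod 11); new modulus lcm = 5016.
    Write x = 375 + 456·t and substitute into x ≡ 8 (mod 11): 456·t ≡ 8 − 375 = -367 (mod 11).
    Reduce coefficients mod 11: 5·t ≡ 7 (mod 11).
    The inverse of 5 mod 11 is 9 (since 5·9 = 45 = 4·11 + 1), so t ≡ 9·7 = 63 ≡ 8 (mod 11).
    Then x = 375 + 456·8 = 4023, valid modulo lcm(456, 11) = 5016: x ≡ 4023 (mod 5016).
Verify against each original: 4023 mod 8 = 7, 4023 mod 3 = 0, 4023 mod 19 = 14, 4023 mod 11 = 8.

x ≡ 4023 (mod 5016).


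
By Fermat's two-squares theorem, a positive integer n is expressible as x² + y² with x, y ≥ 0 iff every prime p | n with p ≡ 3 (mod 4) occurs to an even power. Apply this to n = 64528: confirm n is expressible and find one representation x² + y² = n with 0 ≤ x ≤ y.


Step 1: Factor n = 64528 = 2^4 · 37 · 109.
Step 2: Check the mod-4 condition on each prime factor: 2 = 2 (special); 37 ≡ 1 (mod 4), exponent 1; 109 ≡ 1 (mod 4), exponent 1.
All primes ≡ 3 (mod 4) appear to even exponent (or don't appear), so by the two-squares theorem n IS expressible as a sum of two squares.
Step 3: Build a representation. Group n = k² · m with k = 4 and m = 37 · 109 = 4033 (a product of primes ≡ 1 (mod 4)); a representation of m scales to one of n via (k·x)² + (k·y)² = k²(x² + y²). Each prime p ≡ 1 (mod 4) is itself a sum of two squares; find a² by testing p − a² for a perfect square:
  37: 37 − 1² = 36 = 6² ⇒ 37 = 1² + 6².
  109: 109 − 1² = 108, 109 − 2² = 105, 109 − 3² = 100 = 10² ⇒ 109 = 3² + 10².
  Combine using the Brahmagupta–Fibonacci identity (a² + b²)(c² + d²) = (ac − bd)² + (ad + bc)² = (ac + bd)² + (ad − bc)²:
  37 · 109 = 4033: from (1² + 6²)(3² + 10²), take (1·3 − 6·10, 1·10 + 6·3) = (3 − 60, 10 + 18) = (-57, 28); dropping signs (only squares matter) gives (57, 28); check 57² + 28² = 3249 + 784 = 4033 ✓.
  Scale by k = 4: (4·57, 4·28) = (228, 112).
Step 4: Order so x ≤ y and verify: 112² + 228² = 12544 + 51984 = 64528 = n. ✓

n = 64528 = 112² + 228² (one valid representation with x ≤ y).


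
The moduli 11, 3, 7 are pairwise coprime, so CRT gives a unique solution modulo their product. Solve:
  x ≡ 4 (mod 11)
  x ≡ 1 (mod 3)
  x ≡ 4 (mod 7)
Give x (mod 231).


Moduli 11, 3, 7 are pairwise coprime; by CRT there is a unique solution modulo M = 11 · 3 · 7 = 231.
Solve pairwise, accumulating the modulus:
  Start with x ≡ 4 (mod 11).
  Combine with x ≡ 1 (mod 3): since gcd(11, 3) = 1, we get a unique residue mod 33.
    Write x = 4 + 11·t and substitute into x ≡ 1 (mod 3): 11·t ≡ 1 − 4 = -3 (mod 3).
    Reduce coefficients mod 3: 2·t ≡ 0 (mod 3).
    The inverse of 2 mod 3 is 2 (since 2·2 = 4 = 1·3 + 1), so t ≡ 2·0 = 0 ≡ 0 (mod 3).
    Then x = 4 + 11·0 = 4, valid modulo lcm(11, 3) = 33: x ≡ 4 (mod 33).
  Combine with x ≡ 4 (mod 7): since gcd(33, 7) = 1, we get a unique residue mod 231.
    Write x = 4 + 33·t and substitute into x ≡ 4 (mod 7): 33·t ≡ 4 − 4 = 0 (mod 7).
    Reduce coefficients mod 7: 5·t ≡ 0 (mod 7).
    The inverse of 5 mod 7 is 3 (since 5·3 = 15 = 2·7 + 1), so t ≡ 3·0 = 0 ≡ 0 (mod 7).
    Then x = 4 + 33·0 = 4, valid modulo lcm(33, 7) = 231: x ≡ 4 (mod 231).
Verify: 4 mod 11 = 4 ✓, 4 mod 3 = 1 ✓, 4 mod 7 = 4 ✓.

x ≡ 4 (mod 231).


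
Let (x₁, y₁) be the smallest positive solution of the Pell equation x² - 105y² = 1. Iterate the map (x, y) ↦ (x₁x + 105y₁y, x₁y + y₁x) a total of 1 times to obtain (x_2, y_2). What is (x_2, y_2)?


Step 1: Find the fundamental solution (x₁, y₁) of x² - 105y² = 1.
  Expand √105 as a continued fraction. a₀ = ⌊√105⌋ = 10; iterate m_{k+1} = d_k·a_k − m_k, d_{k+1} = (105 − m_{k+1}²)/d_k, a_{k+1} = ⌊(a₀ + m_{k+1})/d_{k+1}⌋ (starting m₀ = 0, d₀ = 1), with convergents p_k = a_k·p_{k-1} + p_{k-2}, q_k = a_k·q_{k-1} + q_{k-2} (p₋₁ = 1, q₋₁ = 0):
  k = 0: a₀ = 10; p₀/q₀ = 10/1; p₀² − 105·q₀² = 100 − 105 = -5.
  k = 1: m = 10, d = 5, a = ⌊(10 + 10)/5⌋ = 4; p/q = (4·10 + 1)/(4·1 + 0) = 41/4; p² − 105·q² = 1681 − 1680 = 1.
  The first convergent with p² − 105·q² = 1 gives the fundamental solution (x₁, y₁) = (41, 4).
Step 2: Apply the recurrence (x_{n+1}, y_{n+1}) = (x₁x_n + 105y₁y_n, x₁y_n + y₁x_n) repeatedly.
  From (x_1, y_1) = (41, 4): x_2 = 41·41 + 105·4·4 = 3361; y_2 = 41·4 + 4·41 = 328.
Step 3: Verify x_2² - 105·y_2² = 11296321 - 11296320 = 1 (should be 1). ✓

(x_1, y_1) = (41, 4); (x_2, y_2) = (3361, 328).


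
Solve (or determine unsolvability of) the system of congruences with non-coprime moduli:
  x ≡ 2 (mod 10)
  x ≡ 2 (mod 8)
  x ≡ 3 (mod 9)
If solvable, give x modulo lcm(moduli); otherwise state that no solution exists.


Moduli 10, 8, 9 are not pairwise coprime, so CRT works modulo lcm(m_i) when all pairwise compatibility conditions hold.
Pairwise compatibility: gcd(m_i, m_j) must divide a_i - a_j for every pair.
Merge one congruence at a time:
  Start: x ≡ 2 (mod 10).
  Combine with x ≡ 2 (mod 8): gcd(10, 8) = 2; 2 - 2 = 0, which IS divisible by 2, so compatible.
    Write x = 2 + 10·t and substitute into x ≡ 2 (mod 8): 10·t ≡ 2 − 2 = 0 (mod 8).
    Divide the congruence (and modulus) by g = 2: 5·t ≡ 0 (mod 4).
    Reduce coefficients mod 4: 1·t ≡ 0 (mod 4).
    So t ≡ 0 (mod 4).
    Then x = 2 + 10·0 = 2, valid modulo lcm(10, 8) = 40: x ≡ 2 (mod 40).
  Combine with x ≡ 3 (mod 9): gcd(40, 9) = 1; 3 - 2 = 1, which IS divisible by 1, so compatible.
    Write x = 2 + 40·t and substitute into x ≡ 3 (mod 9): 40·t ≡ 3 − 2 = 1 (mod 9).
    Reduce coefficients mod 9: 4·t ≡ 1 (mod 9).
    The inverse of 4 mod 9 is 7 (since 4·7 = 28 = 3·9 + 1), so t ≡ 7·1 = 7 ≡ 7 (mod 9).
    Then x = 2 + 40·7 = 282, valid modulo lcm(40, 9) = 360: x ≡ 282 (mod 360).
Verify: 282 mod 10 = 2, 282 mod 8 = 2, 282 mod 9 = 3.

x ≡ 282 (mod 360).


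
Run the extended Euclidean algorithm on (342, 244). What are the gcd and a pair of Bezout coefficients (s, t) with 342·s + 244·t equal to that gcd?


Euclidean algorithm on (342, 244) — divide until remainder is 0:
  342 = 1 · 244 + 98
  244 = 2 · 98 + 48
  98 = 2 · 48 + 2
  48 = 24 · 2 + 0
gcd(342, 244) = 2.
Track Bezout coefficients alongside the remainders: start with r₀ = 342 = a·1 + b·0 (s = 1, t = 0) and r₁ = 244 = a·0 + b·1 (s = 0, t = 1); each new remainder r_{k+1} = r_{k-1} − q_k·r_k inherits s_{k+1} = s_{k-1} − q_k·s_k, t_{k+1} = t_{k-1} − q_k·t_k, so r_k = a·s_k + b·t_k at every step:
  q = 1: r = 98, s = 1 − 1·0 = 1, t = 0 − 1·1 = -1  (check: 342·1 + 244·(-1) = 98)
  q = 2: r = 48, s = 0 − 2·1 = -2, t = 1 − 2·(-1) = 3  (check: 342·(-2) + 244·3 = 48)
  q = 2: r = 2, s = 1 − 2·(-2) = 5, t = -1 − 2·3 = -7  (check: 342·5 + 244·(-7) = 2)
The row with r = 2 (the gcd) gives the Bezout coefficients s = 5, t = -7.
Result: 342 · (5) + 244 · (-7) = 2.

gcd(342, 244) = 2; s = 5, t = -7 (check: 342·5 + 244·(-7) = 2).


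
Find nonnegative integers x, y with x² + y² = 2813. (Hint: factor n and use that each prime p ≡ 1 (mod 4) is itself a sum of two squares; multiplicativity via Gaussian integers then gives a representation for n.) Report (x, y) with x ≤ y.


Step 1: Factor n = 2813 = 29 · 97.
Step 2: Check the mod-4 condition on each prime factor: 29 ≡ 1 (mod 4), exponent 1; 97 ≡ 1 (mod 4), exponent 1.
All primes ≡ 3 (mod 4) appear to even exponent (or don't appear), so by the two-squares theorem n IS expressible as a sum of two squares.
Step 3: Build a representation. Here n = 29 · 97 is a product of primes ≡ 1 (mod 4). Each prime p ≡ 1 (mod 4) is itself a sum of two squares; find a² by testing p − a² for a perfect square:
  29: 29 − 1² = 28, 29 − 2² = 25 = 5² ⇒ 29 = 2² + 5².
  97: 97 − 1² = 96, 97 − 2² = 93, 97 − 3² = 88, 97 − 4² = 81 = 9² ⇒ 97 = 4² + 9².
  Combine using the Brahmagupta–Fibonacci identity (a² + b²)(c² + d²) = (ac − bd)² + (ad + bc)² = (ac + bd)² + (ad − bc)²:
  29 · 97 = 2813: from (2² + 5²)(4² + 9²), take (2·4 − 5·9, 2·9 + 5·4) = (8 − 45, 18 + 20) = (-37, 38); dropping signs (only squares matter) gives (37, 38); check 37² + 38² = 1369 + 1444 = 2813 ✓.
Step 4: Order so x ≤ y and verify: 37² + 38² = 1369 + 1444 = 2813 = n. ✓

n = 2813 = 37² + 38² (one valid representation with x ≤ y).


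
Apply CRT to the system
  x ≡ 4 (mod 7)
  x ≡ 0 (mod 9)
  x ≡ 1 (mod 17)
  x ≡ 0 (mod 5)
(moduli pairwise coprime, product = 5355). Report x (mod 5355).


Product of moduli M = 7 · 9 · 17 · 5 = 5355.
Merge one congruence at a time:
  Start: x ≡ 4 (mod 7).
  Combine with x ≡ 0 (mod 9); new modulus lcm = 63.
    Write x = 4 + 7·t and substitute into x ≡ 0 (mod 9): 7·t ≡ 0 − 4 = -4 (mod 9).
    Reduce coefficients mod 9: 7·t ≡ 5 (mod 9).
    The inverse of 7 mod 9 is 4 (since 7·4 = 28 = 3·9 + 1), so t ≡ 4·5 = 20 ≡ 2 (mod 9).
    Then x = 4 + 7·2 = 18, valid modulo lcm(7, 9) = 63: x ≡ 18 (mod 63).
  Combine with x ≡ 1 (mod 17); new modulus lcm = 1071.
    Write x = 18 + 63·t and substitute into x ≡ 1 (mod 17): 63·t ≡ 1 − 18 = -17 (mod 17).
    Reduce coefficients mod 17: 12·t ≡ 0 (mod 17).
    The inverse of 12 mod 17 is 10 (since 12·10 = 120 = 7·17 + 1), so t ≡ 10·0 = 0 ≡ 0 (mod 17).
    Then x = 18 + 63·0 = 18, valid modulo lcm(63, 17) = 1071: x ≡ 18 (mod 1071).
  Combine with x ≡ 0 (mod 5); new modulus lcm = 5355.
    Write x = 18 + 1071·t and substitute into x ≡ 0 (mod 5): 1071·t ≡ 0 − 18 = -18 (mod 5).
    Reduce coefficients mod 5: 1·t ≡ 2 (mod 5).
    So t ≡ 2 (mod 5).
    Then x = 18 + 1071·2 = 2160, valid modulo lcm(1071, 5) = 5355: x ≡ 2160 (mod 5355).
Verify against each original: 2160 mod 7 = 4, 2160 mod 9 = 0, 2160 mod 17 = 1, 2160 mod 5 = 0.

x ≡ 2160 (mod 5355).


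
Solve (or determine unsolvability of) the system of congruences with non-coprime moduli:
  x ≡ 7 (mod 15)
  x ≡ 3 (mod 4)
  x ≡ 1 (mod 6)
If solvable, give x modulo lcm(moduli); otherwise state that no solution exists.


Moduli 15, 4, 6 are not pairwise coprime, so CRT works modulo lcm(m_i) when all pairwise compatibility conditions hold.
Pairwise compatibility: gcd(m_i, m_j) must divide a_i - a_j for every pair.
Merge one congruence at a time:
  Start: x ≡ 7 (mod 15).
  Combine with x ≡ 3 (mod 4): gcd(15, 4) = 1; 3 - 7 = -4, which IS divisible by 1, so compatible.
    Write x = 7 + 15·t and substitute into x ≡ 3 (mod 4): 15·t ≡ 3 − 7 = -4 (mod 4).
    Reduce coefficients mod 4: 3·t ≡ 0 (mod 4).
    The inverse of 3 mod 4 is 3 (since 3·3 = 9 = 2·4 + 1), so t ≡ 3·0 = 0 ≡ 0 (mod 4).
    Then x = 7 + 15·0 = 7, valid modulo lcm(15, 4) = 60: x ≡ 7 (mod 60).
  Combine with x ≡ 1 (mod 6): gcd(60, 6) = 6; 1 - 7 = -6, which IS divisible by 6, so compatible.
    Write x = 7 + 60·t and substitute into x ≡ 1 (mod 6): 60·t ≡ 1 − 7 = -6 (mod 6).
    Divide the congruence (and modulus) by g = 6: 10·t ≡ -1 (mod 1).
    Modulo 1 every t works; take t = 0.
    Then x = 7 + 60·0 = 7, valid modulo lcm(60, 6) = 60: x ≡ 7 (mod 60).
Verify: 7 mod 15 = 7, 7 mod 4 = 3, 7 mod 6 = 1.

x ≡ 7 (mod 60).


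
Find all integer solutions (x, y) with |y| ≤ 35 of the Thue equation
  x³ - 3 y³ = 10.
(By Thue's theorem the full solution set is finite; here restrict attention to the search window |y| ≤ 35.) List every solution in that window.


The equation is x³ - 3y³ = 10. For fixed y, x³ = 3·y³ + 10, so a solution requires the RHS to be a perfect cube.
Strategy: iterate y from -35 to 35, compute RHS = 3·y³ + 10, and check whether it is a (positive or negative) perfect cube.
Check small values of y:
  y = 0: RHS = 10 is not a perfect cube.
  y = 1: RHS = 13 is not a perfect cube.
  y = -1: RHS = 7 is not a perfect cube.
  y = 2: RHS = 34 is not a perfect cube.
  y = -2: RHS = -14 is not a perfect cube.
  y = 3: RHS = 91 is not a perfect cube.
  y = -3: RHS = -71 is not a perfect cube.
Continuing, at y = 9: RHS = 2197 = (13)³ ⇒ x = 13 works.
Searching the remaining y in |y| ≤ 35 finds no further solutions.
Collected solutions: (13, 9).

Solutions (with |y| ≤ 35): (13, 9).


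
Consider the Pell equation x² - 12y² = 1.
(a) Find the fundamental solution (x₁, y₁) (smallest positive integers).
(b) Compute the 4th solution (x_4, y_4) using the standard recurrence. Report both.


Step 1: Find the fundamental solution (x₁, y₁) of x² - 12y² = 1.
  Expand √12 as a continued fraction. a₀ = ⌊√12⌋ = 3; iterate m_{k+1} = d_k·a_k − m_k, d_{k+1} = (12 − m_{k+1}²)/d_k, a_{k+1} = ⌊(a₀ + m_{k+1})/d_{k+1}⌋ (starting m₀ = 0, d₀ = 1), with convergents p_k = a_k·p_{k-1} + p_{k-2}, q_k = a_k·q_{k-1} + q_{k-2} (p₋₁ = 1, q₋₁ = 0):
  k = 0: a₀ = 3; p₀/q₀ = 3/1; p₀² − 12·q₀² = 9 − 12 = -3.
  k = 1: m = 3, d = 3, a = ⌊(3 + 3)/3⌋ = 2; p/q = (2·3 + 1)/(2·1 + 0) = 7/2; p² − 12·q² = 49 − 48 = 1.
  The first convergent with p² − 12·q² = 1 gives the fundamental solution (x₁, y₁) = (7, 2).
Step 2: Apply the recurrence (x_{n+1}, y_{n+1}) = (x₁x_n + 12y₁y_n, x₁y_n + y₁x_n) repeatedly.
  From (x_1, y_1) = (7, 2): x_2 = 7·7 + 12·2·2 = 97; y_2 = 7·2 + 2·7 = 28.
  From (x_2, y_2) = (97, 28): x_3 = 7·97 + 12·2·28 = 1351; y_3 = 7·28 + 2·97 = 390.
  From (x_3, y_3) = (1351, 390): x_4 = 7·1351 + 12·2·390 = 18817; y_4 = 7·390 + 2·1351 = 5432.
Step 3: Verify x_4² - 12·y_4² = 354079489 - 354079488 = 1 (should be 1). ✓

(x_1, y_1) = (7, 2); (x_4, y_4) = (18817, 5432).


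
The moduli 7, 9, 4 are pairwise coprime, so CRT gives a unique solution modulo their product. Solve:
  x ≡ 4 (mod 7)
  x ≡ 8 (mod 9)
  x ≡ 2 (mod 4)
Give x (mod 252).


Moduli 7, 9, 4 are pairwise coprime; by CRT there is a unique solution modulo M = 7 · 9 · 4 = 252.
Solve pairwise, accumulating the modulus:
  Start with x ≡ 4 (mod 7).
  Combine with x ≡ 8 (mod 9): since gcd(7, 9) = 1, we get a unique residue mod 63.
    Write x = 4 + 7·t and substitute into x ≡ 8 (mod 9): 7·t ≡ 8 − 4 = 4 (mod 9).
    The inverse of 7 mod 9 is 4 (since 7·4 = 28 = 3·9 + 1), so t ≡ 4·4 = 16 ≡ 7 (mod 9).
    Then x = 4 + 7·7 = 53, valid modulo lcm(7, 9) = 63: x ≡ 53 (mod 63).
  Combine with x ≡ 2 (mod 4): since gcd(63, 4) = 1, we get a unique residue mod 252.
    Write x = 53 + 63·t and substitute into x ≡ 2 (mod 4): 63·t ≡ 2 − 53 = -51 (mod 4).
    Reduce coefficients mod 4: 3·t ≡ 1 (mod 4).
    The inverse of 3 mod 4 is 3 (since 3·3 = 9 = 2·4 + 1), so t ≡ 3·1 = 3 ≡ 3 (mod 4).
    Then x = 53 + 63·3 = 242, valid modulo lcm(63, 4) = 252: x ≡ 242 (mod 252).
Verify: 242 mod 7 = 4 ✓, 242 mod 9 = 8 ✓, 242 mod 4 = 2 ✓.

x ≡ 242 (mod 252).


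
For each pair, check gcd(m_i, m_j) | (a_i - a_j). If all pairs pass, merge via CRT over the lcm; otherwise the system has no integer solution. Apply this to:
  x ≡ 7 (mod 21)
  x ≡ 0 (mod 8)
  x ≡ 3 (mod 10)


Moduli 21, 8, 10 are not pairwise coprime, so CRT works modulo lcm(m_i) when all pairwise compatibility conditions hold.
Pairwise compatibility: gcd(m_i, m_j) must divide a_i - a_j for every pair.
Merge one congruence at a time:
  Start: x ≡ 7 (mod 21).
  Combine with x ≡ 0 (mod 8): gcd(21, 8) = 1; 0 - 7 = -7, which IS divisible by 1, so compatible.
    Write x = 7 + 21·t and substitute into x ≡ 0 (mod 8): 21·t ≡ 0 − 7 = -7 (mod 8).
    Reduce coefficients mod 8: 5·t ≡ 1 (mod 8).
    The inverse of 5 mod 8 is 5 (since 5·5 = 25 = 3·8 + 1), so t ≡ 5·1 = 5 ≡ 5 (mod 8).
    Then x = 7 + 21·5 = 112, valid modulo lcm(21, 8) = 168: x ≡ 112 (mod 168).
  Combine with x ≡ 3 (mod 10): gcd(168, 10) = 2, and 3 - 112 = -109 is NOT divisible by 2.
    ⇒ system is inconsistent (no integer solution).

No solution (the system is inconsistent).


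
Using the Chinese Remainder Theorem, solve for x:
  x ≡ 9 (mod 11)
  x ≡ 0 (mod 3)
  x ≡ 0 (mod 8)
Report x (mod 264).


Moduli 11, 3, 8 are pairwise coprime; by CRT there is a unique solution modulo M = 11 · 3 · 8 = 264.
Solve pairwise, accumulating the modulus:
  Start with x ≡ 9 (mod 11).
  Combine with x ≡ 0 (mod 3): since gcd(11, 3) = 1, we get a unique residue mod 33.
    Write x = 9 + 11·t and substitute into x ≡ 0 (mod 3): 11·t ≡ 0 − 9 = -9 (mod 3).
    Reduce coefficients mod 3: 2·t ≡ 0 (mod 3).
    The inverse of 2 mod 3 is 2 (since 2·2 = 4 = 1·3 + 1), so t ≡ 2·0 = 0 ≡ 0 (mod 3).
    Then x = 9 + 11·0 = 9, valid modulo lcm(11, 3) = 33: x ≡ 9 (mod 33).
  Combine with x ≡ 0 (mod 8): since gcd(33, 8) = 1, we get a unique residue mod 264.
    Write x = 9 + 33·t and substitute into x ≡ 0 (mod 8): 33·t ≡ 0 − 9 = -9 (mod 8).
    Reduce coefficients mod 8: 1·t ≡ 7 (mod 8).
    So t ≡ 7 (mod 8).
    Then x = 9 + 33·7 = 240, valid modulo lcm(33, 8) = 264: x ≡ 240 (mod 264).
Verify: 240 mod 11 = 9 ✓, 240 mod 3 = 0 ✓, 240 mod 8 = 0 ✓.

x ≡ 240 (mod 264).


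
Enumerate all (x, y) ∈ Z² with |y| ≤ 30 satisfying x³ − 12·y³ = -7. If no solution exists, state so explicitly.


The equation is x³ - 12y³ = -7. For fixed y, x³ = 12·y³ − 7, so a solution requires the RHS to be a perfect cube.
Strategy: iterate y from -30 to 30, compute RHS = 12·y³ − 7, and check whether it is a (positive or negative) perfect cube.
Check small values of y:
  y = 0: RHS = -7 is not a perfect cube.
  y = 1: RHS = 5 is not a perfect cube.
  y = -1: RHS = -19 is not a perfect cube.
  y = 2: RHS = 89 is not a perfect cube.
  y = -2: RHS = -103 is not a perfect cube.
  y = 3: RHS = 317 is not a perfect cube.
  y = -3: RHS = -331 is not a perfect cube.
Continuing the search up to |y| = 30 finds no solutions either.
No (x, y) in the scanned range satisfies the equation.

No integer solutions with |y| ≤ 30.


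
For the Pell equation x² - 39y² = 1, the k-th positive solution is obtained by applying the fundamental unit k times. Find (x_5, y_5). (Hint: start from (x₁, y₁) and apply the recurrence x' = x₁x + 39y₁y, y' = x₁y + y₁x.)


Step 1: Find the fundamental solution (x₁, y₁) of x² - 39y² = 1.
  Expand √39 as a continued fraction. a₀ = ⌊√39⌋ = 6; iterate m_{k+1} = d_k·a_k − m_k, d_{k+1} = (39 − m_{k+1}²)/d_k, a_{k+1} = ⌊(a₀ + m_{k+1})/d_{k+1}⌋ (starting m₀ = 0, d₀ = 1), with convergents p_k = a_k·p_{k-1} + p_{k-2}, q_k = a_k·q_{k-1} + q_{k-2} (p₋₁ = 1, q₋₁ = 0):
  k = 0: a₀ = 6; p₀/q₀ = 6/1; p₀² − 39·q₀² = 36 − 39 = -3.
  k = 1: m = 6, d = 3, a = ⌊(6 + 6)/3⌋ = 4; p/q = (4·6 + 1)/(4·1 + 0) = 25/4; p² − 39·q² = 625 − 624 = 1.
  The first convergent with p² − 39·q² = 1 gives the fundamental solution (x₁, y₁) = (25, 4).
Step 2: Apply the recurrence (x_{n+1}, y_{n+1}) = (x₁x_n + 39y₁y_n, x₁y_n + y₁x_n) repeatedly.
  From (x_1, y_1) = (25, 4): x_2 = 25·25 + 39·4·4 = 1249; y_2 = 25·4 + 4·25 = 200.
  From (x_2, y_2) = (1249, 200): x_3 = 25·1249 + 39·4·200 = 62425; y_3 = 25·200 + 4·1249 = 9996.
  From (x_3, y_3) = (62425, 9996): x_4 = 25·62425 + 39·4·9996 = 3120001; y_4 = 25·9996 + 4·62425 = 499600.
  From (x_4, y_4) = (3120001, 499600): x_5 = 25·3120001 + 39·4·499600 = 155937625; y_5 = 25·499600 + 4·3120001 = 24970004.
Step 3: Verify x_5² - 39·y_5² = 24316542890640625 - 24316542890640624 = 1 (should be 1). ✓

(x_1, y_1) = (25, 4); (x_5, y_5) = (155937625, 24970004).


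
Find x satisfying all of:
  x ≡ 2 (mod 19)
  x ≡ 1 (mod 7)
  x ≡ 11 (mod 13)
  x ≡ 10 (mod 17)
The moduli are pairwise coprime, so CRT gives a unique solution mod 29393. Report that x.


Product of moduli M = 19 · 7 · 13 · 17 = 29393.
Merge one congruence at a time:
  Start: x ≡ 2 (mod 19).
  Combine with x ≡ 1 (mod 7); new modulus lcm = 133.
    Write x = 2 + 19·t and substitute into x ≡ 1 (mod 7): 19·t ≡ 1 − 2 = -1 (mod 7).
    Reduce coefficients mod 7: 5·t ≡ 6 (mod 7).
    The inverse of 5 mod 7 is 3 (since 5·3 = 15 = 2·7 + 1), so t ≡ 3·6 = 18 ≡ 4 (mod 7).
    Then x = 2 + 19·4 = 78, valid modulo lcm(19, 7) = 133: x ≡ 78 (mod 133).
  Combine with x ≡ 11 (mod 13); new modulus lcm = 1729.
    Write x = 78 + 133·t and substitute into x ≡ 11 (mod 13): 133·t ≡ 11 − 78 = -67 (mod 13).
    Reduce coefficients mod 13: 3·t ≡ 11 (mod 13).
    The inverse of 3 mod 13 is 9 (since 3·9 = 27 = 2·13 + 1), so t ≡ 9·11 = 99 ≡ 8 (mod 13).
    Then x = 78 + 133·8 = 1142, valid modulo lcm(133, 13) = 1729: x ≡ 1142 (mod 1729).
  Combine with x ≡ 10 (mod 17); new modulus lcm = 29393.
    Write x = 1142 + 1729·t and substitute into x ≡ 10 (mod 17): 1729·t ≡ 10 − 1142 = -1132 (mod 17).
    Reduce coefficients mod 17: 12·t ≡ 7 (mod 17).
    The inverse of 12 mod 17 is 10 (since 12·10 = 120 = 7·17 + 1), so t ≡ 10·7 = 70 ≡ 2 (mod 17).
    Then x = 1142 + 1729·2 = 4600, valid modulo lcm(1729, 17) = 29393: x ≡ 4600 (mod 29393).
Verify against each original: 4600 mod 19 = 2, 4600 mod 7 = 1, 4600 mod 13 = 11, 4600 mod 17 = 10.

x ≡ 4600 (mod 29393).


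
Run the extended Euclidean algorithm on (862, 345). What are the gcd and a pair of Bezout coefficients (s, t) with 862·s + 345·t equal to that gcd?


Euclidean algorithm on (862, 345) — divide until remainder is 0:
  862 = 2 · 345 + 172
  345 = 2 · 172 + 1
  172 = 172 · 1 + 0
gcd(862, 345) = 1.
Track Bezout coefficients alongside the remainders: start with r₀ = 862 = a·1 + b·0 (s = 1, t = 0) and r₁ = 345 = a·0 + b·1 (s = 0, t = 1); each new remainder r_{k+1} = r_{k-1} − q_k·r_k inherits s_{k+1} = s_{k-1} − q_k·s_k, t_{k+1} = t_{k-1} − q_k·t_k, so r_k = a·s_k + b·t_k at every step:
  q = 2: r = 172, s = 1 − 2·0 = 1, t = 0 − 2·1 = -2  (check: 862·1 + 345·(-2) = 172)
  q = 2: r = 1, s = 0 − 2·1 = -2, t = 1 − 2·(-2) = 5  (check: 862·(-2) + 345·5 = 1)
The row with r = 1 (the gcd) gives the Bezout coefficients s = -2, t = 5.
Result: 862 · (-2) + 345 · (5) = 1.

gcd(862, 345) = 1; s = -2, t = 5 (check: 862·(-2) + 345·5 = 1).


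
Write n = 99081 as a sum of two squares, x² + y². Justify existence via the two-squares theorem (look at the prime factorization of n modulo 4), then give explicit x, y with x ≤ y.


Step 1: Factor n = 99081 = 3^2 · 101 · 109.
Step 2: Check the mod-4 condition on each prime factor: 3 ≡ 3 (mod 4), exponent 2 (must be even); 101 ≡ 1 (mod 4), exponent 1; 109 ≡ 1 (mod 4), exponent 1.
All primes ≡ 3 (mod 4) appear to even exponent (or don't appear), so by the two-squares theorem n IS expressible as a sum of two squares.
Step 3: Build a representation. Group n = k² · m with k = 3 and m = 101 · 109 = 11009 (a product of primes ≡ 1 (mod 4)); a representation of m scales to one of n via (k·x)² + (k·y)² = k²(x² + y²). Each prime p ≡ 1 (mod 4) is itself a sum of two squares; find a² by testing p − a² for a perfect square:
  101: 101 − 1² = 100 = 10² ⇒ 101 = 1² + 10².
  109: 109 − 1² = 108, 109 − 2² = 105, 109 − 3² = 100 = 10² ⇒ 109 = 3² + 10².
  Combine using the Brahmagupta–Fibonacci identity (a² + b²)(c² + d²) = (ac − bd)² + (ad + bc)² = (ac + bd)² + (ad − bc)²:
  101 · 109 = 11009: from (1² + 10²)(3² + 10²), take (1·3 − 10·10, 1·10 + 10·3) = (3 − 100, 10 + 30) = (-97, 40); dropping signs (only squares matter) gives (97, 40); check 97² + 40² = 9409 + 1600 = 11009 ✓.
  Scale by k = 3: (3·97, 3·40) = (291, 120).
Step 4: Order so x ≤ y and verify: 120² + 291² = 14400 + 84681 = 99081 = n. ✓

n = 99081 = 120² + 291² (one valid representation with x ≤ y).


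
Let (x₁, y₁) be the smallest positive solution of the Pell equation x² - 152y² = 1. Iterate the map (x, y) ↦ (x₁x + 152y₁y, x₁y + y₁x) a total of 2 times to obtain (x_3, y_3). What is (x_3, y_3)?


Step 1: Find the fundamental solution (x₁, y₁) of x² - 152y² = 1.
  Expand √152 as a continued fraction. a₀ = ⌊√152⌋ = 12; iterate m_{k+1} = d_k·a_k − m_k, d_{k+1} = (152 − m_{k+1}²)/d_k, a_{k+1} = ⌊(a₀ + m_{k+1})/d_{k+1}⌋ (starting m₀ = 0, d₀ = 1), with convergents p_k = a_k·p_{k-1} + p_{k-2}, q_k = a_k·q_{k-1} + q_{k-2} (p₋₁ = 1, q₋₁ = 0):
  k = 0: a₀ = 12; p₀/q₀ = 12/1; p₀² − 152·q₀² = 144 − 152 = -8.
  k = 1: m = 12, d = 8, a = ⌊(12 + 12)/8⌋ = 3; p/q = (3·12 + 1)/(3·1 + 0) = 37/3; p² − 152·q² = 1369 − 1368 = 1.
  The first convergent with p² − 152·q² = 1 gives the fundamental solution (x₁, y₁) = (37, 3).
Step 2: Apply the recurrence (x_{n+1}, y_{n+1}) = (x₁x_n + 152y₁y_n, x₁y_n + y₁x_n) repeatedly.
  From (x_1, y_1) = (37, 3): x_2 = 37·37 + 152·3·3 = 2737; y_2 = 37·3 + 3·37 = 222.
  From (x_2, y_2) = (2737, 222): x_3 = 37·2737 + 152·3·222 = 202501; y_3 = 37·222 + 3·2737 = 16425.
Step 3: Verify x_3² - 152·y_3² = 41006655001 - 41006655000 = 1 (should be 1). ✓

(x_1, y_1) = (37, 3); (x_3, y_3) = (202501, 16425).


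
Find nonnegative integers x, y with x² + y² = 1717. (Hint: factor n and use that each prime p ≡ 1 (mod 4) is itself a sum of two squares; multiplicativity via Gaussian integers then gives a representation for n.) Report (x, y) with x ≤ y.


Step 1: Factor n = 1717 = 17 · 101.
Step 2: Check the mod-4 condition on each prime factor: 17 ≡ 1 (mod 4), exponent 1; 101 ≡ 1 (mod 4), exponent 1.
All primes ≡ 3 (mod 4) appear to even exponent (or don't appear), so by the two-squares theorem n IS expressible as a sum of two squares.
Step 3: Build a representation. Here n = 17 · 101 is a product of primes ≡ 1 (mod 4). Each prime p ≡ 1 (mod 4) is itself a sum of two squares; find a² by testing p − a² for a perfect square:
  17: 17 − 1² = 16 = 4² ⇒ 17 = 1² + 4².
  101: 101 − 1² = 100 = 10² ⇒ 101 = 1² + 10².
  Combine using the Brahmagupta–Fibonacci identity (a² + b²)(c² + d²) = (ac − bd)² + (ad + bc)² = (ac + bd)² + (ad − bc)²:
  17 · 101 = 1717: from (1² + 4²)(1² + 10²), take (1·1 − 4·10, 1·10 + 4·1) = (1 − 40, 10 + 4) = (-39, 14); dropping signs (only squares matter) gives (39, 14); check 39² + 14² = 1521 + 196 = 1717 ✓.
Step 4: Order so x ≤ y and verify: 14² + 39² = 196 + 1521 = 1717 = n. ✓

n = 1717 = 14² + 39² (one valid representation with x ≤ y).


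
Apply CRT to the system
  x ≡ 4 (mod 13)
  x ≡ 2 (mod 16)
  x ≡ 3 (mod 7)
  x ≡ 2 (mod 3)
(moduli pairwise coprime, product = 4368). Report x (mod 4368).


Product of moduli M = 13 · 16 · 7 · 3 = 4368.
Merge one congruence at a time:
  Start: x ≡ 4 (mod 13).
  Combine with x ≡ 2 (mod 16); new modulus lcm = 208.
    Write x = 4 + 13·t and substitute into x ≡ 2 (mod 16): 13·t ≡ 2 − 4 = -2 (mod 16).
    Reduce coefficients mod 16: 13·t ≡ 14 (mod 16).
    The inverse of 13 mod 16 is 5 (since 13·5 = 65 = 4·16 + 1), so t ≡ 5·14 = 70 ≡ 6 (mod 16).
    Then x = 4 + 13·6 = 82, valid modulo lcm(13, 16) = 208: x ≡ 82 (mod 208).
  Combine with x ≡ 3 (mod 7); new modulus lcm = 1456.
    Write x = 82 + 208·t and substitute into x ≡ 3 (mod 7): 208·t ≡ 3 − 82 = -79 (mod 7).
    Reduce coefficients mod 7: 5·t ≡ 5 (mod 7).
    The inverse of 5 mod 7 is 3 (since 5·3 = 15 = 2·7 + 1), so t ≡ 3·5 = 15 ≡ 1 (mod 7).
    Then x = 82 + 208·1 = 290, valid modulo lcm(208, 7) = 1456: x ≡ 290 (mod 1456).
  Combine with x ≡ 2 (mod 3); new modulus lcm = 4368.
    Write x = 290 + 1456·t and substitute into x ≡ 2 (mod 3): 1456·t ≡ 2 − 290 = -288 (mod 3).
    Reduce coefficients mod 3: 1·t ≡ 0 (mod 3).
    So t ≡ 0 (mod 3).
    Then x = 290 + 1456·0 = 290, valid modulo lcm(1456, 3) = 4368: x ≡ 290 (mod 4368).
Verify against each original: 290 mod 13 = 4, 290 mod 16 = 2, 290 mod 7 = 3, 290 mod 3 = 2.

x ≡ 290 (mod 4368).


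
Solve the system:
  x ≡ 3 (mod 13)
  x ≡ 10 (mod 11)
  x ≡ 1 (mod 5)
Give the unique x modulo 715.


Moduli 13, 11, 5 are pairwise coprime; by CRT there is a unique solution modulo M = 13 · 11 · 5 = 715.
Solve pairwise, accumulating the modulus:
  Start with x ≡ 3 (mod 13).
  Combine with x ≡ 10 (mod 11): since gcd(13, 11) = 1, we get a unique residue mod 143.
    Write x = 3 + 13·t and substitute into x ≡ 10 (mod 11): 13·t ≡ 10 − 3 = 7 (mod 11).
    Reduce coefficients mod 11: 2·t ≡ 7 (mod 11).
    The inverse of 2 mod 11 is 6 (since 2·6 = 12 = 1·11 + 1), so t ≡ 6·7 = 42 ≡ 9 (mod 11).
    Then x = 3 + 13·9 = 120, valid modulo lcm(13, 11) = 143: x ≡ 120 (mod 143).
  Combine with x ≡ 1 (mod 5): since gcd(143, 5) = 1, we get a unique residue mod 715.
    Write x = 120 + 143·t and substitute into x ≡ 1 (mod 5): 143·t ≡ 1 − 120 = -119 (mod 5).
    Reduce coefficients mod 5: 3·t ≡ 1 (mod 5).
    The inverse of 3 mod 5 is 2 (since 3·2 = 6 = 1·5 + 1), so t ≡ 2·1 = 2 ≡ 2 (mod 5).
    Then x = 120 + 143·2 = 406, valid modulo lcm(143, 5) = 715: x ≡ 406 (mod 715).
Verify: 406 mod 13 = 3 ✓, 406 mod 11 = 10 ✓, 406 mod 5 = 1 ✓.

x ≡ 406 (mod 715).


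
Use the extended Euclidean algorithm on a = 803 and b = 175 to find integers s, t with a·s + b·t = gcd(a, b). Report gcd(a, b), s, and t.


Euclidean algorithm on (803, 175) — divide until remainder is 0:
  803 = 4 · 175 + 103
  175 = 1 · 103 + 72
  103 = 1 · 72 + 31
  72 = 2 · 31 + 10
  31 = 3 · 10 + 1
  10 = 10 · 1 + 0
gcd(803, 175) = 1.
Track Bezout coefficients alongside the remainders: start with r₀ = 803 = a·1 + b·0 (s = 1, t = 0) and r₁ = 175 = a·0 + b·1 (s = 0, t = 1); each new remainder r_{k+1} = r_{k-1} − q_k·r_k inherits s_{k+1} = s_{k-1} − q_k·s_k, t_{k+1} = t_{k-1} − q_k·t_k, so r_k = a·s_k + b·t_k at every step:
  q = 4: r = 103, s = 1 − 4·0 = 1, t = 0 − 4·1 = -4  (check: 803·1 + 175·(-4) = 103)
  q = 1: r = 72, s = 0 − 1·1 = -1, t = 1 − 1·(-4) = 5  (check: 803·(-1) + 175·5 = 72)
  q = 1: r = 31, s = 1 − 1·(-1) = 2, t = -4 − 1·5 = -9  (check: 803·2 + 175·(-9) = 31)
  q = 2: r = 10, s = -1 − 2·2 = -5, t = 5 − 2·(-9) = 23  (check: 803·(-5) + 175·23 = 10)
  q = 3: r = 1, s = 2 − 3·(-5) = 17, t = -9 − 3·23 = -78  (check: 803·17 + 175·(-78) = 1)
The row with r = 1 (the gcd) gives the Bezout coefficients s = 17, t = -78.
Result: 803 · (17) + 175 · (-78) = 1.

gcd(803, 175) = 1; s = 17, t = -78 (check: 803·17 + 175·(-78) = 1).


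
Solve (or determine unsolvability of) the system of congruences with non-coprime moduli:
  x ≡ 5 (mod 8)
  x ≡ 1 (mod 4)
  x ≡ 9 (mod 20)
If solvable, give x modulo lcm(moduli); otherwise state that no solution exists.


Moduli 8, 4, 20 are not pairwise coprime, so CRT works modulo lcm(m_i) when all pairwise compatibility conditions hold.
Pairwise compatibility: gcd(m_i, m_j) must divide a_i - a_j for every pair.
Merge one congruence at a time:
  Start: x ≡ 5 (mod 8).
  Combine with x ≡ 1 (mod 4): gcd(8, 4) = 4; 1 - 5 = -4, which IS divisible by 4, so compatible.
    Write x = 5 + 8·t and substitute into x ≡ 1 (mod 4): 8·t ≡ 1 − 5 = -4 (mod 4).
    Divide the congruence (and modulus) by g = 4: 2·t ≡ -1 (mod 1).
    Modulo 1 every t works; take t = 0.
    Then x = 5 + 8·0 = 5, valid modulo lcm(8, 4) = 8: x ≡ 5 (mod 8).
  Combine with x ≡ 9 (mod 20): gcd(8, 20) = 4; 9 - 5 = 4, which IS divisible by 4, so compatible.
    Write x = 5 + 8·t and substitute into x ≡ 9 (mod 20): 8·t ≡ 9 − 5 = 4 (mod 20).
    Divide the congruence (and modulus) by g = 4: 2·t ≡ 1 (mod 5).
    The inverse of 2 mod 5 is 3 (since 2·3 = 6 = 1·5 + 1), so t ≡ 3·1 = 3 ≡ 3 (mod 5).
    Then x = 5 + 8·3 = 29, valid modulo lcm(8, 20) = 40: x ≡ 29 (mod 40).
Verify: 29 mod 8 = 5, 29 mod 4 = 1, 29 mod 20 = 9.

x ≡ 29 (mod 40).
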